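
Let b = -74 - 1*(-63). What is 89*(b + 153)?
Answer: 12638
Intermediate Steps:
b = -11 (b = -74 + 63 = -11)
89*(b + 153) = 89*(-11 + 153) = 89*142 = 12638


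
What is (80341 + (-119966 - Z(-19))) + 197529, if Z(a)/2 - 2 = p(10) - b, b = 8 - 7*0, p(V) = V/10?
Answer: 157914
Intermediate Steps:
p(V) = V/10 (p(V) = V*(1/10) = V/10)
b = 8 (b = 8 + 0 = 8)
Z(a) = -10 (Z(a) = 4 + 2*((1/10)*10 - 1*8) = 4 + 2*(1 - 8) = 4 + 2*(-7) = 4 - 14 = -10)
(80341 + (-119966 - Z(-19))) + 197529 = (80341 + (-119966 - 1*(-10))) + 197529 = (80341 + (-119966 + 10)) + 197529 = (80341 - 119956) + 197529 = -39615 + 197529 = 157914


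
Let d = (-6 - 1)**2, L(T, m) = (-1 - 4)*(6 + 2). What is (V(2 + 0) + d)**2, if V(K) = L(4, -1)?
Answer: 81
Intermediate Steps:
L(T, m) = -40 (L(T, m) = -5*8 = -40)
V(K) = -40
d = 49 (d = (-7)**2 = 49)
(V(2 + 0) + d)**2 = (-40 + 49)**2 = 9**2 = 81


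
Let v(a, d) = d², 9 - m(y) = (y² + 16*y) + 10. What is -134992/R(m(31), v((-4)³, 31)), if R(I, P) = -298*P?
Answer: 67496/143189 ≈ 0.47138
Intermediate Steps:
m(y) = -1 - y² - 16*y (m(y) = 9 - ((y² + 16*y) + 10) = 9 - (10 + y² + 16*y) = 9 + (-10 - y² - 16*y) = -1 - y² - 16*y)
-134992/R(m(31), v((-4)³, 31)) = -134992/((-298*31²)) = -134992/((-298*961)) = -134992/(-286378) = -134992*(-1/286378) = 67496/143189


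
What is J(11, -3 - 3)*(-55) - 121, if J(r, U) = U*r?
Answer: 3509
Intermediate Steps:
J(11, -3 - 3)*(-55) - 121 = ((-3 - 3)*11)*(-55) - 121 = -6*11*(-55) - 121 = -66*(-55) - 121 = 3630 - 121 = 3509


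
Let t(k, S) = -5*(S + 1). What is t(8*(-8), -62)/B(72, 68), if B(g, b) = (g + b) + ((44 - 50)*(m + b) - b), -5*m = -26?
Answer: -1525/1836 ≈ -0.83061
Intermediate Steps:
m = 26/5 (m = -⅕*(-26) = 26/5 ≈ 5.2000)
B(g, b) = -156/5 + g - 6*b (B(g, b) = (g + b) + ((44 - 50)*(26/5 + b) - b) = (b + g) + (-6*(26/5 + b) - b) = (b + g) + ((-156/5 - 6*b) - b) = (b + g) + (-156/5 - 7*b) = -156/5 + g - 6*b)
t(k, S) = -5 - 5*S (t(k, S) = -5*(1 + S) = -5 - 5*S)
t(8*(-8), -62)/B(72, 68) = (-5 - 5*(-62))/(-156/5 + 72 - 6*68) = (-5 + 310)/(-156/5 + 72 - 408) = 305/(-1836/5) = 305*(-5/1836) = -1525/1836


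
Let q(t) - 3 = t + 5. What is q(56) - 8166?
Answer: -8102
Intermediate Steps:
q(t) = 8 + t (q(t) = 3 + (t + 5) = 3 + (5 + t) = 8 + t)
q(56) - 8166 = (8 + 56) - 8166 = 64 - 8166 = -8102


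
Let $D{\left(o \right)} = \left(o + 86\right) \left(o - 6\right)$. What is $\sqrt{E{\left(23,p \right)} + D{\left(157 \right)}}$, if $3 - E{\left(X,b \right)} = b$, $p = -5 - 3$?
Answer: $4 \sqrt{2294} \approx 191.58$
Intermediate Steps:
$p = -8$ ($p = -5 - 3 = -8$)
$D{\left(o \right)} = \left(-6 + o\right) \left(86 + o\right)$ ($D{\left(o \right)} = \left(86 + o\right) \left(-6 + o\right) = \left(-6 + o\right) \left(86 + o\right)$)
$E{\left(X,b \right)} = 3 - b$
$\sqrt{E{\left(23,p \right)} + D{\left(157 \right)}} = \sqrt{\left(3 - -8\right) + \left(-516 + 157^{2} + 80 \cdot 157\right)} = \sqrt{\left(3 + 8\right) + \left(-516 + 24649 + 12560\right)} = \sqrt{11 + 36693} = \sqrt{36704} = 4 \sqrt{2294}$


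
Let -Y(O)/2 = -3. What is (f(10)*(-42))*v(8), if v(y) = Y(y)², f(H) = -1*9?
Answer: 13608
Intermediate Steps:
f(H) = -9
Y(O) = 6 (Y(O) = -2*(-3) = 6)
v(y) = 36 (v(y) = 6² = 36)
(f(10)*(-42))*v(8) = -9*(-42)*36 = 378*36 = 13608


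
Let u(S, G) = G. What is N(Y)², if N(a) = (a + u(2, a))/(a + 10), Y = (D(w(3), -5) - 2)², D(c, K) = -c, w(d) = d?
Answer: 100/49 ≈ 2.0408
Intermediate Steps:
Y = 25 (Y = (-1*3 - 2)² = (-3 - 2)² = (-5)² = 25)
N(a) = 2*a/(10 + a) (N(a) = (a + a)/(a + 10) = (2*a)/(10 + a) = 2*a/(10 + a))
N(Y)² = (2*25/(10 + 25))² = (2*25/35)² = (2*25*(1/35))² = (10/7)² = 100/49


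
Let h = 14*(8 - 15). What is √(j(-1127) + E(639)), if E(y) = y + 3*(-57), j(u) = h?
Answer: √370 ≈ 19.235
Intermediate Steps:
h = -98 (h = 14*(-7) = -98)
j(u) = -98
E(y) = -171 + y (E(y) = y - 171 = -171 + y)
√(j(-1127) + E(639)) = √(-98 + (-171 + 639)) = √(-98 + 468) = √370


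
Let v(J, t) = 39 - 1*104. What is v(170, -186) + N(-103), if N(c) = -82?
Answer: -147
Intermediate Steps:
v(J, t) = -65 (v(J, t) = 39 - 104 = -65)
v(170, -186) + N(-103) = -65 - 82 = -147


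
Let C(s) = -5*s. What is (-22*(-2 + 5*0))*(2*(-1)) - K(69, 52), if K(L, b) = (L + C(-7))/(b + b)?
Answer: -89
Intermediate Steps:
K(L, b) = (35 + L)/(2*b) (K(L, b) = (L - 5*(-7))/(b + b) = (L + 35)/((2*b)) = (35 + L)*(1/(2*b)) = (35 + L)/(2*b))
(-22*(-2 + 5*0))*(2*(-1)) - K(69, 52) = (-22*(-2 + 5*0))*(2*(-1)) - (35 + 69)/(2*52) = -22*(-2 + 0)*(-2) - 104/(2*52) = -22*(-2)*(-2) - 1*1 = 44*(-2) - 1 = -88 - 1 = -89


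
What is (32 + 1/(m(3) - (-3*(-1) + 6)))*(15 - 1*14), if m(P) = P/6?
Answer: 542/17 ≈ 31.882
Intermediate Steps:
m(P) = P/6 (m(P) = P*(⅙) = P/6)
(32 + 1/(m(3) - (-3*(-1) + 6)))*(15 - 1*14) = (32 + 1/((⅙)*3 - (-3*(-1) + 6)))*(15 - 1*14) = (32 + 1/(½ - (3 + 6)))*(15 - 14) = (32 + 1/(½ - 1*9))*1 = (32 + 1/(½ - 9))*1 = (32 + 1/(-17/2))*1 = (32 - 2/17)*1 = (542/17)*1 = 542/17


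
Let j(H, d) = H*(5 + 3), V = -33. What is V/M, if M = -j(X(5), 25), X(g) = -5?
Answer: -33/40 ≈ -0.82500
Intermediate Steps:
j(H, d) = 8*H (j(H, d) = H*8 = 8*H)
M = 40 (M = -8*(-5) = -1*(-40) = 40)
V/M = -33/40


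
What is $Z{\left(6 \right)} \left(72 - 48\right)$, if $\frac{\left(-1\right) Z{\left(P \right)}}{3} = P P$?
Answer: $-2592$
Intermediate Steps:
$Z{\left(P \right)} = - 3 P^{2}$ ($Z{\left(P \right)} = - 3 P P = - 3 P^{2}$)
$Z{\left(6 \right)} \left(72 - 48\right) = - 3 \cdot 6^{2} \left(72 - 48\right) = \left(-3\right) 36 \cdot 24 = \left(-108\right) 24 = -2592$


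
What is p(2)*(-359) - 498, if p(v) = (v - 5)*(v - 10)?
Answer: -9114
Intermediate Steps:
p(v) = (-10 + v)*(-5 + v) (p(v) = (-5 + v)*(-10 + v) = (-10 + v)*(-5 + v))
p(2)*(-359) - 498 = (50 + 2² - 15*2)*(-359) - 498 = (50 + 4 - 30)*(-359) - 498 = 24*(-359) - 498 = -8616 - 498 = -9114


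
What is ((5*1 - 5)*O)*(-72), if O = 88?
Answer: 0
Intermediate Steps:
((5*1 - 5)*O)*(-72) = ((5*1 - 5)*88)*(-72) = ((5 - 5)*88)*(-72) = (0*88)*(-72) = 0*(-72) = 0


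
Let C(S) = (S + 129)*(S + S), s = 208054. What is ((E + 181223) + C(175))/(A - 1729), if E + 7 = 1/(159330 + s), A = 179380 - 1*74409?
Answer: 105665516545/37929458928 ≈ 2.7858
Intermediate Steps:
A = 104971 (A = 179380 - 74409 = 104971)
C(S) = 2*S*(129 + S) (C(S) = (129 + S)*(2*S) = 2*S*(129 + S))
E = -2571687/367384 (E = -7 + 1/(159330 + 208054) = -7 + 1/367384 = -2571687/367384 ≈ -7.0000)
((E + 181223) + C(175))/(A - 1729) = ((-2571687/367384 + 181223) + 2*175*(129 + 175))/(104971 - 1729) = (66575858945/367384 + 2*175*304)/103242 = (66575858945/367384 + 106400)*(1/103242) = (105665516545/367384)*(1/103242) = 105665516545/37929458928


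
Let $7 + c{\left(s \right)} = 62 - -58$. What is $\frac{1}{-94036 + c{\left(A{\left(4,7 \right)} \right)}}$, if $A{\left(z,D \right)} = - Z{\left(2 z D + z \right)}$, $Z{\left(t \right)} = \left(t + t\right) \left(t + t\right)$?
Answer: $- \frac{1}{93923} \approx -1.0647 \cdot 10^{-5}$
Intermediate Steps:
$Z{\left(t \right)} = 4 t^{2}$ ($Z{\left(t \right)} = 2 t 2 t = 4 t^{2}$)
$A{\left(z,D \right)} = - 4 \left(z + 2 D z\right)^{2}$ ($A{\left(z,D \right)} = - 4 \left(2 z D + z\right)^{2} = - 4 \left(2 D z + z\right)^{2} = - 4 \left(z + 2 D z\right)^{2}$)
$c{\left(s \right)} = 113$ ($c{\left(s \right)} = -7 + \left(62 - -58\right) = -7 + \left(62 + 58\right) = -7 + 120 = 113$)
$\frac{1}{-94036 + c{\left(A{\left(4,7 \right)} \right)}} = \frac{1}{-94036 + 113} = \frac{1}{-93923} = - \frac{1}{93923}$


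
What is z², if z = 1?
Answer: 1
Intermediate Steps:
z² = 1² = 1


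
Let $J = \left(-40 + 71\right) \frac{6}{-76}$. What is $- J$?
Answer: $\frac{93}{38} \approx 2.4474$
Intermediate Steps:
$J = - \frac{93}{38}$ ($J = 31 \cdot 6 \left(- \frac{1}{76}\right) = 31 \left(- \frac{3}{38}\right) = - \frac{93}{38} \approx -2.4474$)
$- J = \left(-1\right) \left(- \frac{93}{38}\right) = \frac{93}{38}$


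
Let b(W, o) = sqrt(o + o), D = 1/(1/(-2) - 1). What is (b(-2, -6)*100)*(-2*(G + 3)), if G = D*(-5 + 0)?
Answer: -7600*I*sqrt(3)/3 ≈ -4387.9*I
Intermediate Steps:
D = -2/3 (D = 1/(-1/2 - 1) = 1/(-3/2) = -2/3 ≈ -0.66667)
b(W, o) = sqrt(2)*sqrt(o) (b(W, o) = sqrt(2*o) = sqrt(2)*sqrt(o))
G = 10/3 (G = -2*(-5 + 0)/3 = -2/3*(-5) = 10/3 ≈ 3.3333)
(b(-2, -6)*100)*(-2*(G + 3)) = ((sqrt(2)*sqrt(-6))*100)*(-2*(10/3 + 3)) = ((sqrt(2)*(I*sqrt(6)))*100)*(-2*19/3) = ((2*I*sqrt(3))*100)*(-38/3) = (200*I*sqrt(3))*(-38/3) = -7600*I*sqrt(3)/3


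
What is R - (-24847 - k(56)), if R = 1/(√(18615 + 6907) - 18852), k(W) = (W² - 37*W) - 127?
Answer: 4581460739318/177686191 - √25522/355372382 ≈ 25784.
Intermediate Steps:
k(W) = -127 + W² - 37*W
R = 1/(-18852 + √25522) (R = 1/(√25522 - 18852) = 1/(-18852 + √25522) ≈ -5.3498e-5)
R - (-24847 - k(56)) = (-9426/177686191 - √25522/355372382) - (-24847 - (-127 + 56² - 37*56)) = (-9426/177686191 - √25522/355372382) - (-24847 - (-127 + 3136 - 2072)) = (-9426/177686191 - √25522/355372382) - (-24847 - 1*937) = (-9426/177686191 - √25522/355372382) - (-24847 - 937) = (-9426/177686191 - √25522/355372382) - 1*(-25784) = (-9426/177686191 - √25522/355372382) + 25784 = 4581460739318/177686191 - √25522/355372382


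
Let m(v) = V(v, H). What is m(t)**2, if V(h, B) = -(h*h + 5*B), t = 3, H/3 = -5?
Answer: 4356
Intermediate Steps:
H = -15 (H = 3*(-5) = -15)
V(h, B) = -h**2 - 5*B (V(h, B) = -(h**2 + 5*B) = -h**2 - 5*B)
m(v) = 75 - v**2 (m(v) = -v**2 - 5*(-15) = -v**2 + 75 = 75 - v**2)
m(t)**2 = (75 - 1*3**2)**2 = (75 - 1*9)**2 = (75 - 9)**2 = 66**2 = 4356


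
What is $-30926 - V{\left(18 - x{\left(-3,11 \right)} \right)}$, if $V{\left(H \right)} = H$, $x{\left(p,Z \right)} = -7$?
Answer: $-30951$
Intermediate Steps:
$-30926 - V{\left(18 - x{\left(-3,11 \right)} \right)} = -30926 - \left(18 - -7\right) = -30926 - \left(18 + 7\right) = -30926 - 25 = -30951$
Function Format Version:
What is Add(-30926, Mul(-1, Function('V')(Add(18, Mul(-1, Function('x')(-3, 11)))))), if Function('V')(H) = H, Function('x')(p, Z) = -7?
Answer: -30951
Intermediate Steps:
Add(-30926, Mul(-1, Function('V')(Add(18, Mul(-1, Function('x')(-3, 11)))))) = Add(-30926, Mul(-1, Add(18, Mul(-1, -7)))) = Add(-30926, Mul(-1, Add(18, 7))) = Add(-30926, Mul(-1, 25)) = Add(-30926, -25) = -30951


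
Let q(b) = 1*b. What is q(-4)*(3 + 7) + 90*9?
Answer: 770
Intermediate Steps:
q(b) = b
q(-4)*(3 + 7) + 90*9 = -4*(3 + 7) + 90*9 = -4*10 + 810 = -40 + 810 = 770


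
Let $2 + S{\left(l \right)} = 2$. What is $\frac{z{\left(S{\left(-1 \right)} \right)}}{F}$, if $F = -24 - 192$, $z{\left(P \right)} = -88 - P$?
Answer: $\frac{11}{27} \approx 0.40741$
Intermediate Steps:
$S{\left(l \right)} = 0$ ($S{\left(l \right)} = -2 + 2 = 0$)
$F = -216$ ($F = -24 - 192 = -216$)
$\frac{z{\left(S{\left(-1 \right)} \right)}}{F} = \frac{-88 - 0}{-216} = \left(-88 + 0\right) \left(- \frac{1}{216}\right) = \left(-88\right) \left(- \frac{1}{216}\right) = \frac{11}{27}$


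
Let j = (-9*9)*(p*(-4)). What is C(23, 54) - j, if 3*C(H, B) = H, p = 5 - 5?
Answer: 23/3 ≈ 7.6667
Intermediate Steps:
p = 0
C(H, B) = H/3
j = 0 (j = (-9*9)*(0*(-4)) = -81*0 = 0)
C(23, 54) - j = (⅓)*23 - 1*0 = 23/3 + 0 = 23/3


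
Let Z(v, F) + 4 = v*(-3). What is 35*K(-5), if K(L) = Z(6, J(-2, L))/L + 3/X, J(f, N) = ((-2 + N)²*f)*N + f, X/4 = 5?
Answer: 637/4 ≈ 159.25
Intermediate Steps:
X = 20 (X = 4*5 = 20)
J(f, N) = f + N*f*(-2 + N)² (J(f, N) = (f*(-2 + N)²)*N + f = N*f*(-2 + N)² + f = f + N*f*(-2 + N)²)
Z(v, F) = -4 - 3*v (Z(v, F) = -4 + v*(-3) = -4 - 3*v)
K(L) = 3/20 - 22/L (K(L) = (-4 - 3*6)/L + 3/20 = (-4 - 18)/L + 3*(1/20) = -22/L + 3/20 = 3/20 - 22/L)
35*K(-5) = 35*(3/20 - 22/(-5)) = 35*(3/20 - 22*(-⅕)) = 35*(3/20 + 22/5) = 35*(91/20) = 637/4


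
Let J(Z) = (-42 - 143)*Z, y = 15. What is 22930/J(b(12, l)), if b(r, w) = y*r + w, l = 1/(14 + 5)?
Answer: -87134/126577 ≈ -0.68839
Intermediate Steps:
l = 1/19 ≈ 0.052632
b(r, w) = w + 15*r (b(r, w) = 15*r + w = w + 15*r)
J(Z) = -185*Z
22930/J(b(12, l)) = 22930/((-185*(1/19 + 15*12))) = 22930/((-185*(1/19 + 180))) = 22930/((-185*3421/19)) = 22930/(-632885/19) = 22930*(-19/632885) = -87134/126577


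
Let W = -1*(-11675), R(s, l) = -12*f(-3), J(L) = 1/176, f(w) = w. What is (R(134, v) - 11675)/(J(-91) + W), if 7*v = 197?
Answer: -2048464/2054801 ≈ -0.99692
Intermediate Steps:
v = 197/7 (v = (⅐)*197 = 197/7 ≈ 28.143)
J(L) = 1/176
R(s, l) = 36 (R(s, l) = -12*(-3) = 36)
W = 11675
(R(134, v) - 11675)/(J(-91) + W) = (36 - 11675)/(1/176 + 11675) = -11639/2054801/176 = -11639*176/2054801 = -2048464/2054801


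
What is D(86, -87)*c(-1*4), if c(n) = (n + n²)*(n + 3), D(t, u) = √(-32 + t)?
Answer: -36*√6 ≈ -88.182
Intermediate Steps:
c(n) = (3 + n)*(n + n²) (c(n) = (n + n²)*(3 + n) = (3 + n)*(n + n²))
D(86, -87)*c(-1*4) = √(-32 + 86)*((-1*4)*(3 + (-1*4)² + 4*(-1*4))) = √54*(-4*(3 + (-4)² + 4*(-4))) = (3*√6)*(-4*(3 + 16 - 16)) = (3*√6)*(-4*3) = (3*√6)*(-12) = -36*√6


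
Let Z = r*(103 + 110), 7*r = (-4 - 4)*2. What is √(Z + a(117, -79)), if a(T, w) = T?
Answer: I*√18123/7 ≈ 19.232*I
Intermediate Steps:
r = -16/7 (r = ((-4 - 4)*2)/7 = (-8*2)/7 = (⅐)*(-16) = -16/7 ≈ -2.2857)
Z = -3408/7 (Z = -16*(103 + 110)/7 = -16/7*213 = -3408/7 ≈ -486.86)
√(Z + a(117, -79)) = √(-3408/7 + 117) = √(-2589/7) = I*√18123/7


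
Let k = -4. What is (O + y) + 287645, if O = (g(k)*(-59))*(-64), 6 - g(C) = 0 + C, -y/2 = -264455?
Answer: 854315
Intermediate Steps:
y = 528910 (y = -2*(-264455) = 528910)
g(C) = 6 - C (g(C) = 6 - (0 + C) = 6 - C)
O = 37760 (O = ((6 - 1*(-4))*(-59))*(-64) = ((6 + 4)*(-59))*(-64) = (10*(-59))*(-64) = -590*(-64) = 37760)
(O + y) + 287645 = (37760 + 528910) + 287645 = 566670 + 287645 = 854315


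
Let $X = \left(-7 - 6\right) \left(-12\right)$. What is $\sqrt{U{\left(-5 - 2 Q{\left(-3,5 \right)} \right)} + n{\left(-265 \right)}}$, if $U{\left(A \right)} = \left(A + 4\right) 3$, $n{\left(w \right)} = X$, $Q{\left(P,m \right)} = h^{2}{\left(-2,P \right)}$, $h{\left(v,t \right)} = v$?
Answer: $\sqrt{129} \approx 11.358$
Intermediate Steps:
$X = 156$ ($X = \left(-13\right) \left(-12\right) = 156$)
$Q{\left(P,m \right)} = 4$ ($Q{\left(P,m \right)} = \left(-2\right)^{2} = 4$)
$n{\left(w \right)} = 156$
$U{\left(A \right)} = 12 + 3 A$ ($U{\left(A \right)} = \left(4 + A\right) 3 = 12 + 3 A$)
$\sqrt{U{\left(-5 - 2 Q{\left(-3,5 \right)} \right)} + n{\left(-265 \right)}} = \sqrt{\left(12 + 3 \left(-5 - 8\right)\right) + 156} = \sqrt{\left(12 + 3 \left(-13\right)\right) + 156} = \sqrt{\left(12 - 39\right) + 156} = \sqrt{-27 + 156} = \sqrt{129}$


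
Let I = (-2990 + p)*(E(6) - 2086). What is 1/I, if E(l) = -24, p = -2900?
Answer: 1/12427900 ≈ 8.0464e-8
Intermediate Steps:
I = 12427900 (I = (-2990 - 2900)*(-24 - 2086) = -5890*(-2110) = 12427900)
1/I = 1/12427900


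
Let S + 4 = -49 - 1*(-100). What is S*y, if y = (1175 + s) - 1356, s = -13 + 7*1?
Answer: -8789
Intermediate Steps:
s = -6 (s = -13 + 7 = -6)
y = -187 (y = (1175 - 6) - 1356 = 1169 - 1356 = -187)
S = 47 (S = -4 + (-49 - 1*(-100)) = -4 + (-49 + 100) = -4 + 51 = 47)
S*y = 47*(-187) = -8789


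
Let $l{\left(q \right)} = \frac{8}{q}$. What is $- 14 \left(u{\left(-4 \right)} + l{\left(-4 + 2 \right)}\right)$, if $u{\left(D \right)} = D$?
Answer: $112$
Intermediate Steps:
$- 14 \left(u{\left(-4 \right)} + l{\left(-4 + 2 \right)}\right) = - 14 \left(-4 + \frac{8}{-4 + 2}\right) = - 14 \left(-4 + \frac{8}{-2}\right) = - 14 \left(-4 + 8 \left(- \frac{1}{2}\right)\right) = - 14 \left(-4 - 4\right) = \left(-14\right) \left(-8\right) = 112$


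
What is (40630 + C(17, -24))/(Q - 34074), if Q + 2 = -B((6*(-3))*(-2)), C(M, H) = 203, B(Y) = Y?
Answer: -3141/2624 ≈ -1.1970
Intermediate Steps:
Q = -38 (Q = -2 - 6*(-3)*(-2) = -2 - (-18)*(-2) = -2 - 1*36 = -2 - 36 = -38)
(40630 + C(17, -24))/(Q - 34074) = (40630 + 203)/(-38 - 34074) = 40833/(-34112) = 40833*(-1/34112) = -3141/2624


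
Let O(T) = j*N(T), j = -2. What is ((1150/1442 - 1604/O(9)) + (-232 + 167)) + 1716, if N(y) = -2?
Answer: 901825/721 ≈ 1250.8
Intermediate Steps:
O(T) = 4 (O(T) = -2*(-2) = 4)
((1150/1442 - 1604/O(9)) + (-232 + 167)) + 1716 = ((1150/1442 - 1604/4) + (-232 + 167)) + 1716 = ((1150*(1/1442) - 1604*¼) - 65) + 1716 = ((575/721 - 401) - 65) + 1716 = (-288546/721 - 65) + 1716 = -335411/721 + 1716 = 901825/721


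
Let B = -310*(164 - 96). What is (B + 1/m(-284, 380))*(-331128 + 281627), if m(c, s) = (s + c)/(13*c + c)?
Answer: 12546374957/12 ≈ 1.0455e+9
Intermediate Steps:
m(c, s) = (c + s)/(14*c) (m(c, s) = (c + s)/((14*c)) = (c + s)*(1/(14*c)) = (c + s)/(14*c))
B = -21080 (B = -310*68 = -21080)
(B + 1/m(-284, 380))*(-331128 + 281627) = (-21080 + 1/((1/14)*(-284 + 380)/(-284)))*(-331128 + 281627) = (-21080 + 1/((1/14)*(-1/284)*96))*(-49501) = (-21080 + 1/(-12/497))*(-49501) = (-21080 - 497/12)*(-49501) = -253457/12*(-49501) = 12546374957/12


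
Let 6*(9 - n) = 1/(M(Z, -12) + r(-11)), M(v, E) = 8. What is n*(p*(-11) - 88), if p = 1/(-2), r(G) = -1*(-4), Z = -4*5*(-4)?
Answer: -35585/48 ≈ -741.35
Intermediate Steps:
Z = 80 (Z = -20*(-4) = 80)
r(G) = 4
p = -1/2 ≈ -0.50000
n = 647/72 (n = 9 - 1/(6*(8 + 4)) = 9 - 1/6/12 = 9 - 1/6*1/12 = 9 - 1/72 = 647/72 ≈ 8.9861)
n*(p*(-11) - 88) = 647*(-1/2*(-11) - 88)/72 = 647*(11/2 - 88)/72 = (647/72)*(-165/2) = -35585/48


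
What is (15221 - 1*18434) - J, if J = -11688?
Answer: 8475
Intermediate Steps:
(15221 - 1*18434) - J = (15221 - 1*18434) - 1*(-11688) = (15221 - 18434) + 11688 = -3213 + 11688 = 8475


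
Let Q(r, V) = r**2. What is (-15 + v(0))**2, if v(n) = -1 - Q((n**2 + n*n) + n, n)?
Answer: 256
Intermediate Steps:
v(n) = -1 - (n + 2*n**2)**2 (v(n) = -1 - ((n**2 + n*n) + n)**2 = -1 - ((n**2 + n**2) + n)**2 = -1 - (2*n**2 + n)**2 = -1 - (n + 2*n**2)**2)
(-15 + v(0))**2 = (-15 + (-1 - 1*0**2*(1 + 2*0)**2))**2 = (-15 + (-1 - 1*0*(1 + 0)**2))**2 = (-15 + (-1 - 1*0*1**2))**2 = (-15 + (-1 - 1*0*1))**2 = (-15 + (-1 + 0))**2 = (-15 - 1)**2 = (-16)**2 = 256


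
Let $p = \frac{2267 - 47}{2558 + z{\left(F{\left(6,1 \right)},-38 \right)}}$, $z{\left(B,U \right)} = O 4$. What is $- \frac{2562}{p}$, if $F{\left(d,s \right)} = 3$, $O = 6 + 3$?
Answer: $- \frac{553819}{185} \approx -2993.6$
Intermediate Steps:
$O = 9$
$z{\left(B,U \right)} = 36$ ($z{\left(B,U \right)} = 9 \cdot 4 = 36$)
$p = \frac{1110}{1297}$ ($p = \frac{2267 - 47}{2558 + 36} = \frac{2220}{2594} = 2220 \cdot \frac{1}{2594} = \frac{1110}{1297} \approx 0.85582$)
$- \frac{2562}{p} = - \frac{2562}{\frac{1110}{1297}} = \left(-2562\right) \frac{1297}{1110} = - \frac{553819}{185}$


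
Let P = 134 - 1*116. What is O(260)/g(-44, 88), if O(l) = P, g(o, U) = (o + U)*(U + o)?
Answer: 9/968 ≈ 0.0092975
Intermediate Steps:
g(o, U) = (U + o)² (g(o, U) = (U + o)*(U + o) = (U + o)²)
P = 18 (P = 134 - 116 = 18)
O(l) = 18
O(260)/g(-44, 88) = 18/((88 - 44)²) = 18/(44²) = 18/1936 = 18*(1/1936) = 9/968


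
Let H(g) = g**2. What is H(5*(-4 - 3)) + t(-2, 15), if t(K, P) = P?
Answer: 1240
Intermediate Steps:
H(5*(-4 - 3)) + t(-2, 15) = (5*(-4 - 3))**2 + 15 = (5*(-7))**2 + 15 = (-35)**2 + 15 = 1225 + 15 = 1240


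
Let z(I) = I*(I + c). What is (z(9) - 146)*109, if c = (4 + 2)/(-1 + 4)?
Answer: -5123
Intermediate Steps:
c = 2 (c = 6/3 = 6*(1/3) = 2)
z(I) = I*(2 + I) (z(I) = I*(I + 2) = I*(2 + I))
(z(9) - 146)*109 = (9*(2 + 9) - 146)*109 = (9*11 - 146)*109 = (99 - 146)*109 = -47*109 = -5123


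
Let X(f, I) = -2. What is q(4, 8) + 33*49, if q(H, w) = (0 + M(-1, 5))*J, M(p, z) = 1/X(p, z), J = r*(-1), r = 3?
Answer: 3237/2 ≈ 1618.5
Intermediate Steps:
J = -3 (J = 3*(-1) = -3)
M(p, z) = -½ (M(p, z) = 1/(-2) = -½)
q(H, w) = 3/2 (q(H, w) = (0 - ½)*(-3) = -½*(-3) = 3/2)
q(4, 8) + 33*49 = 3/2 + 33*49 = 3/2 + 1617 = 3237/2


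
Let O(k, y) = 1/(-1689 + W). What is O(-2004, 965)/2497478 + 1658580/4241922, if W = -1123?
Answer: 1941342495327493/4965104754346232 ≈ 0.39100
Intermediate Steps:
O(k, y) = -1/2812 (O(k, y) = 1/(-1689 - 1123) = 1/(-2812) = -1/2812)
O(-2004, 965)/2497478 + 1658580/4241922 = -1/2812/2497478 + 1658580/4241922 = -1/2812*1/2497478 + 1658580*(1/4241922) = -1/7022908136 + 276430/706987 = 1941342495327493/4965104754346232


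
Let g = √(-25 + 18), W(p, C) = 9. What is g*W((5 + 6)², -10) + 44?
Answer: 44 + 9*I*√7 ≈ 44.0 + 23.812*I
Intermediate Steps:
g = I*√7 (g = √(-7) = I*√7 ≈ 2.6458*I)
g*W((5 + 6)², -10) + 44 = (I*√7)*9 + 44 = 9*I*√7 + 44 = 44 + 9*I*√7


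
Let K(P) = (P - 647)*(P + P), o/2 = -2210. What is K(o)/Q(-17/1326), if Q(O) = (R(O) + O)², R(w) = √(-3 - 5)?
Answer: 272516231520/(-1 + 156*I*√2)² ≈ -5.5987e+6 + 50756.0*I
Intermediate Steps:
o = -4420 (o = 2*(-2210) = -4420)
R(w) = 2*I*√2 (R(w) = √(-8) = 2*I*√2)
K(P) = 2*P*(-647 + P) (K(P) = (-647 + P)*(2*P) = 2*P*(-647 + P))
Q(O) = (O + 2*I*√2)² (Q(O) = (2*I*√2 + O)² = (O + 2*I*√2)²)
K(o)/Q(-17/1326) = (2*(-4420)*(-647 - 4420))/((-17/1326 + 2*I*√2)²) = (2*(-4420)*(-5067))/((-17*1/1326 + 2*I*√2)²) = 44792280/((-1/78 + 2*I*√2)²) = 44792280/(-1/78 + 2*I*√2)²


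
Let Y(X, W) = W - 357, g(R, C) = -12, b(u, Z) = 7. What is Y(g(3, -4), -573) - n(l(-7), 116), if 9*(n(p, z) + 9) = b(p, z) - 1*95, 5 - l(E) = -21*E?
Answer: -8201/9 ≈ -911.22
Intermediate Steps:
l(E) = 5 + 21*E (l(E) = 5 - (-21)*E = 5 + 21*E)
Y(X, W) = -357 + W
n(p, z) = -169/9 (n(p, z) = -9 + (7 - 1*95)/9 = -9 + (7 - 95)/9 = -9 + (1/9)*(-88) = -9 - 88/9 = -169/9)
Y(g(3, -4), -573) - n(l(-7), 116) = (-357 - 573) - 1*(-169/9) = -930 + 169/9 = -8201/9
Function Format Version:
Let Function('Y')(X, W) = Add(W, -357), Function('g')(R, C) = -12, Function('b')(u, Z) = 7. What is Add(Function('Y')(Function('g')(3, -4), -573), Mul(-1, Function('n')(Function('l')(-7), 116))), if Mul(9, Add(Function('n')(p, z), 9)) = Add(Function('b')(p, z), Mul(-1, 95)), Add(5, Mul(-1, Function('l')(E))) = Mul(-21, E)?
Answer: Rational(-8201, 9) ≈ -911.22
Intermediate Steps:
Function('l')(E) = Add(5, Mul(21, E)) (Function('l')(E) = Add(5, Mul(-1, Mul(-21, E))) = Add(5, Mul(21, E)))
Function('Y')(X, W) = Add(-357, W)
Function('n')(p, z) = Rational(-169, 9) (Function('n')(p, z) = Add(-9, Mul(Rational(1, 9), Add(7, Mul(-1, 95)))) = Add(-9, Mul(Rational(1, 9), Add(7, -95))) = Add(-9, Mul(Rational(1, 9), -88)) = Add(-9, Rational(-88, 9)) = Rational(-169, 9))
Add(Function('Y')(Function('g')(3, -4), -573), Mul(-1, Function('n')(Function('l')(-7), 116))) = Add(Add(-357, -573), Mul(-1, Rational(-169, 9))) = Add(-930, Rational(169, 9)) = Rational(-8201, 9)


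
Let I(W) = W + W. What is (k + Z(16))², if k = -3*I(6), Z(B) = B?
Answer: 400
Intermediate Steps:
I(W) = 2*W
k = -36 (k = -6*6 = -3*12 = -36)
(k + Z(16))² = (-36 + 16)² = (-20)² = 400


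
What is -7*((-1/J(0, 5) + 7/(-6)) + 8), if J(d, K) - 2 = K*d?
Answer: -133/3 ≈ -44.333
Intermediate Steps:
J(d, K) = 2 + K*d
-7*((-1/J(0, 5) + 7/(-6)) + 8) = -7*((-1/(2 + 5*0) + 7/(-6)) + 8) = -7*((-1/(2 + 0) + 7*(-⅙)) + 8) = -7*((-1/2 - 7/6) + 8) = -7*((-1*½ - 7/6) + 8) = -7*((-½ - 7/6) + 8) = -7*(-5/3 + 8) = -7*19/3 = -133/3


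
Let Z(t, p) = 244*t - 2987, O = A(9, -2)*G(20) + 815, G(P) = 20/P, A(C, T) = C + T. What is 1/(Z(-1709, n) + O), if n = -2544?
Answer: -1/419161 ≈ -2.3857e-6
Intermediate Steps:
O = 822 (O = (9 - 2)*(20/20) + 815 = 7*(20*(1/20)) + 815 = 7*1 + 815 = 7 + 815 = 822)
Z(t, p) = -2987 + 244*t
1/(Z(-1709, n) + O) = 1/((-2987 + 244*(-1709)) + 822) = 1/((-2987 - 416996) + 822) = 1/(-419983 + 822) = 1/(-419161) = -1/419161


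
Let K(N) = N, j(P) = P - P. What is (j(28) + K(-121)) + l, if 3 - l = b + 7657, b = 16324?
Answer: -24099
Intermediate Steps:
j(P) = 0
l = -23978 (l = 3 - (16324 + 7657) = 3 - 1*23981 = 3 - 23981 = -23978)
(j(28) + K(-121)) + l = (0 - 121) - 23978 = -121 - 23978 = -24099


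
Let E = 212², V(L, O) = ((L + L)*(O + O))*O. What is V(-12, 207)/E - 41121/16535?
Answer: -2241033534/46446815 ≈ -48.249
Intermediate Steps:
V(L, O) = 4*L*O² (V(L, O) = ((2*L)*(2*O))*O = (4*L*O)*O = 4*L*O²)
E = 44944
V(-12, 207)/E - 41121/16535 = (4*(-12)*207²)/44944 - 41121/16535 = (4*(-12)*42849)*(1/44944) - 41121*1/16535 = -2056752*1/44944 - 41121/16535 = -128547/2809 - 41121/16535 = -2241033534/46446815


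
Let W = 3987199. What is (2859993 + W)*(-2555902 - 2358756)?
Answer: -33651606940336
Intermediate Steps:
(2859993 + W)*(-2555902 - 2358756) = (2859993 + 3987199)*(-2555902 - 2358756) = 6847192*(-4914658) = -33651606940336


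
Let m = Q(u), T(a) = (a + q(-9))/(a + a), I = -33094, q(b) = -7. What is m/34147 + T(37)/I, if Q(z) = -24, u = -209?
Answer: -29899677/41812250266 ≈ -0.00071509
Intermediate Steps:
T(a) = (-7 + a)/(2*a) (T(a) = (a - 7)/(a + a) = (-7 + a)/((2*a)) = (-7 + a)*(1/(2*a)) = (-7 + a)/(2*a))
m = -24
m/34147 + T(37)/I = -24/34147 + ((1/2)*(-7 + 37)/37)/(-33094) = -24*1/34147 + ((1/2)*(1/37)*30)*(-1/33094) = -24/34147 + (15/37)*(-1/33094) = -24/34147 - 15/1224478 = -29899677/41812250266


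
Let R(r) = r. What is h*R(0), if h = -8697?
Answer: 0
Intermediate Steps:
h*R(0) = -8697*0 = 0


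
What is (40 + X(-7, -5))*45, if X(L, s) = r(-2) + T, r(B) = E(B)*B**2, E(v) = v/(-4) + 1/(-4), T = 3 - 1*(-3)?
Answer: 2115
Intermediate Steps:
T = 6 (T = 3 + 3 = 6)
E(v) = -1/4 - v/4 (E(v) = v*(-1/4) + 1*(-1/4) = -v/4 - 1/4 = -1/4 - v/4)
r(B) = B**2*(-1/4 - B/4) (r(B) = (-1/4 - B/4)*B**2 = B**2*(-1/4 - B/4))
X(L, s) = 7 (X(L, s) = (1/4)*(-2)**2*(-1 - 1*(-2)) + 6 = (1/4)*4*(-1 + 2) + 6 = (1/4)*4*1 + 6 = 1 + 6 = 7)
(40 + X(-7, -5))*45 = (40 + 7)*45 = 47*45 = 2115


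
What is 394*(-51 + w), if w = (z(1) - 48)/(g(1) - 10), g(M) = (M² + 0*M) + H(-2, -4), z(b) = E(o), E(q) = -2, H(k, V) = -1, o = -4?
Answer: -18124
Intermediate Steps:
z(b) = -2
g(M) = -1 + M² (g(M) = (M² + 0*M) - 1 = (M² + 0) - 1 = M² - 1 = -1 + M²)
w = 5 (w = (-2 - 48)/((-1 + 1²) - 10) = -50/((-1 + 1) - 10) = -50/(0 - 10) = -50/(-10) = -50*(-⅒) = 5)
394*(-51 + w) = 394*(-51 + 5) = 394*(-46) = -18124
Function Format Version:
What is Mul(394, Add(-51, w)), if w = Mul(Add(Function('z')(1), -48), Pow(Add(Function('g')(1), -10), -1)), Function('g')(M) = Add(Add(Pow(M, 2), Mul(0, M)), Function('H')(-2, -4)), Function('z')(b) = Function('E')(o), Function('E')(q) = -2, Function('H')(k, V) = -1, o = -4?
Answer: -18124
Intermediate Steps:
Function('z')(b) = -2
Function('g')(M) = Add(-1, Pow(M, 2)) (Function('g')(M) = Add(Add(Pow(M, 2), Mul(0, M)), -1) = Add(Add(Pow(M, 2), 0), -1) = Add(Pow(M, 2), -1) = Add(-1, Pow(M, 2)))
w = 5 (w = Mul(Add(-2, -48), Pow(Add(Add(-1, Pow(1, 2)), -10), -1)) = Mul(-50, Pow(Add(Add(-1, 1), -10), -1)) = Mul(-50, Pow(Add(0, -10), -1)) = Mul(-50, Pow(-10, -1)) = Mul(-50, Rational(-1, 10)) = 5)
Mul(394, Add(-51, w)) = Mul(394, Add(-51, 5)) = Mul(394, -46) = -18124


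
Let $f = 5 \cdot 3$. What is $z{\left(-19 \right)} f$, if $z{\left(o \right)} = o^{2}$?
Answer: $5415$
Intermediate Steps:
$f = 15$
$z{\left(-19 \right)} f = \left(-19\right)^{2} \cdot 15 = 361 \cdot 15 = 5415$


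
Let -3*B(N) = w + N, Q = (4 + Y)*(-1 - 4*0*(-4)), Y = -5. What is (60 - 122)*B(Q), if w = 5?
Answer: 124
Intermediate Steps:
Q = 1 (Q = (4 - 5)*(-1 - 4*0*(-4)) = -(-1 + 0*(-4)) = -(-1 + 0) = -1*(-1) = 1)
B(N) = -5/3 - N/3 (B(N) = -(5 + N)/3 = -5/3 - N/3)
(60 - 122)*B(Q) = (60 - 122)*(-5/3 - ⅓*1) = -62*(-5/3 - ⅓) = -62*(-2) = 124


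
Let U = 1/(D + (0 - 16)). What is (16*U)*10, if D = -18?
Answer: -80/17 ≈ -4.7059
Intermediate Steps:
U = -1/34 (U = 1/(-18 + (0 - 16)) = 1/(-18 - 16) = 1/(-34) = -1/34 ≈ -0.029412)
(16*U)*10 = (16*(-1/34))*10 = -8/17*10 = -80/17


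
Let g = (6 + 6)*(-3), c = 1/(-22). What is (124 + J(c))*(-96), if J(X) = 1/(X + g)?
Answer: -9437760/793 ≈ -11901.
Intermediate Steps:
c = -1/22 ≈ -0.045455
g = -36 (g = 12*(-3) = -36)
J(X) = 1/(-36 + X) (J(X) = 1/(X - 36) = 1/(-36 + X))
(124 + J(c))*(-96) = (124 + 1/(-36 - 1/22))*(-96) = (124 + 1/(-793/22))*(-96) = (124 - 22/793)*(-96) = (98310/793)*(-96) = -9437760/793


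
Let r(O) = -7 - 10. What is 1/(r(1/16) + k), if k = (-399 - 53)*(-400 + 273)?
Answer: 1/57387 ≈ 1.7426e-5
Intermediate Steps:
r(O) = -17
k = 57404 (k = -452*(-127) = 57404)
1/(r(1/16) + k) = 1/(-17 + 57404) = 1/57387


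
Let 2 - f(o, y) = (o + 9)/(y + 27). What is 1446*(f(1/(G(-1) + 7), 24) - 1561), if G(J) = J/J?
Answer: -153310945/68 ≈ -2.2546e+6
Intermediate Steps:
G(J) = 1
f(o, y) = 2 - (9 + o)/(27 + y) (f(o, y) = 2 - (o + 9)/(y + 27) = 2 - (9 + o)/(27 + y))
1446*(f(1/(G(-1) + 7), 24) - 1561) = 1446*((45 - 1/(1 + 7) + 2*24)/(27 + 24) - 1561) = 1446*((45 - 1/8 + 48)/51 - 1561) = 1446*((1/51)*(743/8) - 1561) = 1446*(743/408 - 1561) = 1446*(-636145/408) = -153310945/68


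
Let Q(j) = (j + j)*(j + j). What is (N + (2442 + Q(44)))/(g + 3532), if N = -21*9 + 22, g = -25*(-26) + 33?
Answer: 10019/4215 ≈ 2.3770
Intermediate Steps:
g = 683 (g = 650 + 33 = 683)
Q(j) = 4*j**2 (Q(j) = (2*j)*(2*j) = 4*j**2)
N = -167 (N = -189 + 22 = -167)
(N + (2442 + Q(44)))/(g + 3532) = (-167 + (2442 + 4*44**2))/(683 + 3532) = (-167 + (2442 + 4*1936))/4215 = (-167 + (2442 + 7744))*(1/4215) = (-167 + 10186)*(1/4215) = 10019*(1/4215) = 10019/4215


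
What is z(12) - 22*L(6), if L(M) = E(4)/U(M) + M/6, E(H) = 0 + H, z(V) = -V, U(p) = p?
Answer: -146/3 ≈ -48.667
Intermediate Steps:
E(H) = H
L(M) = 4/M + M/6
z(12) - 22*L(6) = -1*12 - 22*(4/6 + (1/6)*6) = -12 - 22*(4*(1/6) + 1) = -12 - 22*(2/3 + 1) = -12 - 22*5/3 = -12 - 110/3 = -146/3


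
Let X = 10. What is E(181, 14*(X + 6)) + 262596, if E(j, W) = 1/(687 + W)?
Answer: 239224957/911 ≈ 2.6260e+5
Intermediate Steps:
E(181, 14*(X + 6)) + 262596 = 1/(687 + 14*(10 + 6)) + 262596 = 1/(687 + 14*16) + 262596 = 1/(687 + 224) + 262596 = 1/911 + 262596 = 239224957/911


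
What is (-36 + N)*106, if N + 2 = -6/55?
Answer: -222176/55 ≈ -4039.6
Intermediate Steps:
N = -116/55 (N = -2 - 6/55 = -116/55 ≈ -2.1091)
(-36 + N)*106 = (-36 - 116/55)*106 = -2096/55*106 = -222176/55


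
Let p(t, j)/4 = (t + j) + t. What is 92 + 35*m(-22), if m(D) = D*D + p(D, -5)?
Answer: 10172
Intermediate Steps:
p(t, j) = 4*j + 8*t (p(t, j) = 4*((t + j) + t) = 4*((j + t) + t) = 4*(j + 2*t) = 4*j + 8*t)
m(D) = -20 + D² + 8*D (m(D) = D*D + (4*(-5) + 8*D) = D² + (-20 + 8*D) = -20 + D² + 8*D)
92 + 35*m(-22) = 92 + 35*(-20 + (-22)² + 8*(-22)) = 92 + 35*(-20 + 484 - 176) = 92 + 35*288 = 92 + 10080 = 10172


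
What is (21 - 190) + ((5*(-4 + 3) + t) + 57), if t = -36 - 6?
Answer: -159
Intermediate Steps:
t = -42
(21 - 190) + ((5*(-4 + 3) + t) + 57) = (21 - 190) + ((5*(-4 + 3) - 42) + 57) = -169 + ((5*(-1) - 42) + 57) = -169 + ((-5 - 42) + 57) = -169 + (-47 + 57) = -169 + 10 = -159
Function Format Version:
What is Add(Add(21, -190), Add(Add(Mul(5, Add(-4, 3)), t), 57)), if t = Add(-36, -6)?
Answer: -159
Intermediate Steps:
t = -42
Add(Add(21, -190), Add(Add(Mul(5, Add(-4, 3)), t), 57)) = Add(Add(21, -190), Add(Add(Mul(5, Add(-4, 3)), -42), 57)) = Add(-169, Add(Add(Mul(5, -1), -42), 57)) = Add(-169, Add(Add(-5, -42), 57)) = Add(-169, Add(-47, 57)) = Add(-169, 10) = -159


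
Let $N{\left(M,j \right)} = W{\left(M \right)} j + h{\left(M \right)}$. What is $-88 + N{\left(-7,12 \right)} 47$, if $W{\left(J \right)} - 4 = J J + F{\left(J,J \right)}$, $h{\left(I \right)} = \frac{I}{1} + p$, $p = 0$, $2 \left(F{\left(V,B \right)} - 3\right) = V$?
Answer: $29193$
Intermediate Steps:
$F{\left(V,B \right)} = 3 + \frac{V}{2}$
$h{\left(I \right)} = I$ ($h{\left(I \right)} = \frac{I}{1} + 0 = I 1 + 0 = I + 0 = I$)
$W{\left(J \right)} = 7 + J^{2} + \frac{J}{2}$ ($W{\left(J \right)} = 4 + \left(J J + \left(3 + \frac{J}{2}\right)\right) = 4 + \left(J^{2} + \left(3 + \frac{J}{2}\right)\right) = 4 + \left(3 + J^{2} + \frac{J}{2}\right) = 7 + J^{2} + \frac{J}{2}$)
$N{\left(M,j \right)} = M + j \left(7 + M^{2} + \frac{M}{2}\right)$ ($N{\left(M,j \right)} = \left(7 + M^{2} + \frac{M}{2}\right) j + M = j \left(7 + M^{2} + \frac{M}{2}\right) + M = M + j \left(7 + M^{2} + \frac{M}{2}\right)$)
$-88 + N{\left(-7,12 \right)} 47 = -88 + \left(-7 + \frac{1}{2} \cdot 12 \left(14 - 7 + 2 \left(-7\right)^{2}\right)\right) 47 = -88 + \left(-7 + \frac{1}{2} \cdot 12 \left(14 - 7 + 2 \cdot 49\right)\right) 47 = -88 + \left(-7 + \frac{1}{2} \cdot 12 \left(14 - 7 + 98\right)\right) 47 = -88 + \left(-7 + \frac{1}{2} \cdot 12 \cdot 105\right) 47 = -88 + \left(-7 + 630\right) 47 = -88 + 623 \cdot 47 = -88 + 29281 = 29193$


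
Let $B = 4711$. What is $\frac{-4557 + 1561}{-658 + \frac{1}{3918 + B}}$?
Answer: $\frac{25852484}{5677881} \approx 4.5532$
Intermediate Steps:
$\frac{-4557 + 1561}{-658 + \frac{1}{3918 + B}} = \frac{-4557 + 1561}{-658 + \frac{1}{3918 + 4711}} = - \frac{2996}{-658 + \frac{1}{8629}} = - \frac{2996}{- \frac{5677881}{8629}} = \left(-2996\right) \left(- \frac{8629}{5677881}\right) = \frac{25852484}{5677881}$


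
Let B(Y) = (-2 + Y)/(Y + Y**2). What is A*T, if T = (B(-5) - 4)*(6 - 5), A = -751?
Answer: 65337/20 ≈ 3266.9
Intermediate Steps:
B(Y) = (-2 + Y)/(Y + Y**2)
T = -87/20 (T = ((-2 - 5)/((-5)*(1 - 5)) - 4)*(6 - 5) = (-1/5*(-7)/(-4) - 4)*1 = (-1/5*(-1/4)*(-7) - 4)*1 = (-7/20 - 4)*1 = -87/20*1 = -87/20 ≈ -4.3500)
A*T = -751*(-87/20) = 65337/20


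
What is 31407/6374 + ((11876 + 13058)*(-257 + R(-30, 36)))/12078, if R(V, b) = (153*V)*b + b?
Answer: -13148112110465/38492586 ≈ -3.4158e+5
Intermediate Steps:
R(V, b) = b + 153*V*b (R(V, b) = 153*V*b + b = b + 153*V*b)
31407/6374 + ((11876 + 13058)*(-257 + R(-30, 36)))/12078 = 31407/6374 + ((11876 + 13058)*(-257 + 36*(1 + 153*(-30))))/12078 = 31407*(1/6374) + (24934*(-257 + 36*(1 - 4590)))*(1/12078) = 31407/6374 + (24934*(-257 + 36*(-4589)))*(1/12078) = 31407/6374 + (24934*(-257 - 165204))*(1/12078) = 31407/6374 + (24934*(-165461))*(1/12078) = 31407/6374 - 4125604574*1/12078 = 31407/6374 - 2062802287/6039 = -13148112110465/38492586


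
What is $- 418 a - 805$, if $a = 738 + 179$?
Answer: $-384111$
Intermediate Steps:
$a = 917$
$- 418 a - 805 = \left(-418\right) 917 - 805 = -383306 - 805 = -384111$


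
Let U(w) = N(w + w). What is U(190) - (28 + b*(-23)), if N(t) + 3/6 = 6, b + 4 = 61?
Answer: 2577/2 ≈ 1288.5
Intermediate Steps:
b = 57 (b = -4 + 61 = 57)
N(t) = 11/2 (N(t) = -½ + 6 = 11/2)
U(w) = 11/2
U(190) - (28 + b*(-23)) = 11/2 - (28 + 57*(-23)) = 11/2 - (28 - 1311) = 11/2 - 1*(-1283) = 11/2 + 1283 = 2577/2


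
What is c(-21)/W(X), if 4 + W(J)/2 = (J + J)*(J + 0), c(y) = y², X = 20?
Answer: 441/1592 ≈ 0.27701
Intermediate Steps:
W(J) = -8 + 4*J² (W(J) = -8 + 2*((J + J)*(J + 0)) = -8 + 2*((2*J)*J) = -8 + 2*(2*J²) = -8 + 4*J²)
c(-21)/W(X) = (-21)²/(-8 + 4*20²) = 441/(-8 + 4*400) = 441/(-8 + 1600) = 441/1592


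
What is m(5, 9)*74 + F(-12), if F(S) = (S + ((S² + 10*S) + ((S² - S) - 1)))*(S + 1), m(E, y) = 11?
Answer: -1023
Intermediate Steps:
F(S) = (1 + S)*(-1 + 2*S² + 10*S) (F(S) = (S + ((S² + 10*S) + (-1 + S² - S)))*(1 + S) = (S + (-1 + 2*S² + 9*S))*(1 + S) = (-1 + 2*S² + 10*S)*(1 + S) = (1 + S)*(-1 + 2*S² + 10*S))
m(5, 9)*74 + F(-12) = 11*74 + (-1 + 2*(-12)³ + 9*(-12) + 12*(-12)²) = 814 + (-1 + 2*(-1728) - 108 + 12*144) = 814 + (-1 - 3456 - 108 + 1728) = 814 - 1837 = -1023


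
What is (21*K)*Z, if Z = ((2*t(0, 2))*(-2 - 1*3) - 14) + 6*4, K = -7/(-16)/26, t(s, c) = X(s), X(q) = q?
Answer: 735/208 ≈ 3.5337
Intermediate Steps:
t(s, c) = s
K = 7/416 (K = -7*(-1/16)*(1/26) = (7/16)*(1/26) = 7/416 ≈ 0.016827)
Z = 10 (Z = ((2*0)*(-2 - 1*3) - 14) + 6*4 = (0*(-2 - 3) - 14) + 24 = (0*(-5) - 14) + 24 = (0 - 14) + 24 = -14 + 24 = 10)
(21*K)*Z = (21*(7/416))*10 = (147/416)*10 = 735/208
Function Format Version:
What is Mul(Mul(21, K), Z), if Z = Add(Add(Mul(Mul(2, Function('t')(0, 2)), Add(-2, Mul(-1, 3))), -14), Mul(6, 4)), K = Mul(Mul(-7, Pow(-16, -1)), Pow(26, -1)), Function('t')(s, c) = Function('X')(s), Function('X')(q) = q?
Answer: Rational(735, 208) ≈ 3.5337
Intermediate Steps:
Function('t')(s, c) = s
K = Rational(7, 416) (K = Mul(Mul(-7, Rational(-1, 16)), Rational(1, 26)) = Mul(Rational(7, 16), Rational(1, 26)) = Rational(7, 416) ≈ 0.016827)
Z = 10 (Z = Add(Add(Mul(Mul(2, 0), Add(-2, Mul(-1, 3))), -14), Mul(6, 4)) = Add(Add(Mul(0, Add(-2, -3)), -14), 24) = Add(Add(Mul(0, -5), -14), 24) = Add(Add(0, -14), 24) = Add(-14, 24) = 10)
Mul(Mul(21, K), Z) = Mul(Mul(21, Rational(7, 416)), 10) = Mul(Rational(147, 416), 10) = Rational(735, 208)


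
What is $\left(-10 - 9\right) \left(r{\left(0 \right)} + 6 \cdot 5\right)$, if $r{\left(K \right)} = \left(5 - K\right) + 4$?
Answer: $-741$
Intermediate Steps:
$r{\left(K \right)} = 9 - K$
$\left(-10 - 9\right) \left(r{\left(0 \right)} + 6 \cdot 5\right) = \left(-10 - 9\right) \left(\left(9 - 0\right) + 6 \cdot 5\right) = - 19 \left(\left(9 + 0\right) + 30\right) = - 19 \left(9 + 30\right) = \left(-19\right) 39 = -741$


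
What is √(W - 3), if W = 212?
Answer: √209 ≈ 14.457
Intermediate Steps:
√(W - 3) = √(212 - 3) = √209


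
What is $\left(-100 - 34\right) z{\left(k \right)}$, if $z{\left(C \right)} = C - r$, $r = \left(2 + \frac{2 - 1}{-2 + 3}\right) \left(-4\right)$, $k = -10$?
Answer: $-268$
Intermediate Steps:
$r = -12$ ($r = \left(2 + 1 \cdot 1^{-1}\right) \left(-4\right) = \left(2 + 1 \cdot 1\right) \left(-4\right) = \left(2 + 1\right) \left(-4\right) = 3 \left(-4\right) = -12$)
$z{\left(C \right)} = 12 + C$ ($z{\left(C \right)} = C - -12 = C + 12 = 12 + C$)
$\left(-100 - 34\right) z{\left(k \right)} = \left(-100 - 34\right) \left(12 - 10\right) = \left(-134\right) 2 = -268$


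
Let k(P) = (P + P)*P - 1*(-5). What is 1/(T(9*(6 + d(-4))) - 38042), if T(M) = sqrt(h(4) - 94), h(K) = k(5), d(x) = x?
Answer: -38042/1447193803 - I*sqrt(39)/1447193803 ≈ -2.6287e-5 - 4.3152e-9*I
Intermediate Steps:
k(P) = 5 + 2*P**2 (k(P) = (2*P)*P + 5 = 2*P**2 + 5 = 5 + 2*P**2)
h(K) = 55 (h(K) = 5 + 2*5**2 = 5 + 2*25 = 5 + 50 = 55)
T(M) = I*sqrt(39) (T(M) = sqrt(55 - 94) = sqrt(-39) = I*sqrt(39))
1/(T(9*(6 + d(-4))) - 38042) = 1/(I*sqrt(39) - 38042) = 1/(-38042 + I*sqrt(39))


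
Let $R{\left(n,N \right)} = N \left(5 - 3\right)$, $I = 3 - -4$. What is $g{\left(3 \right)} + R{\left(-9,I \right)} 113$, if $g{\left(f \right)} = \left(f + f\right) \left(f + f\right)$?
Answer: $1618$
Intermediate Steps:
$I = 7$ ($I = 3 + 4 = 7$)
$R{\left(n,N \right)} = 2 N$ ($R{\left(n,N \right)} = N 2 = 2 N$)
$g{\left(f \right)} = 4 f^{2}$ ($g{\left(f \right)} = 2 f 2 f = 4 f^{2}$)
$g{\left(3 \right)} + R{\left(-9,I \right)} 113 = 4 \cdot 3^{2} + 2 \cdot 7 \cdot 113 = 4 \cdot 9 + 14 \cdot 113 = 36 + 1582 = 1618$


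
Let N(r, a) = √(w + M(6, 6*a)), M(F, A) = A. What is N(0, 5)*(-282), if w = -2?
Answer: -564*√7 ≈ -1492.2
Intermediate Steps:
N(r, a) = √(-2 + 6*a)
N(0, 5)*(-282) = √(-2 + 6*5)*(-282) = √(-2 + 30)*(-282) = √28*(-282) = (2*√7)*(-282) = -564*√7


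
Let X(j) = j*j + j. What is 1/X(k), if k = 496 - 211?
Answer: 1/81510 ≈ 1.2268e-5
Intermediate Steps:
k = 285
X(j) = j + j**2 (X(j) = j**2 + j = j + j**2)
1/X(k) = 1/(285*(1 + 285)) = 1/(285*286) = 1/81510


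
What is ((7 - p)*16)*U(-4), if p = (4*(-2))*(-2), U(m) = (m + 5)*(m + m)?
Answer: 1152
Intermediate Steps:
U(m) = 2*m*(5 + m) (U(m) = (5 + m)*(2*m) = 2*m*(5 + m))
p = 16 (p = -8*(-2) = 16)
((7 - p)*16)*U(-4) = ((7 - 1*16)*16)*(2*(-4)*(5 - 4)) = ((7 - 16)*16)*(2*(-4)*1) = -9*16*(-8) = -144*(-8) = 1152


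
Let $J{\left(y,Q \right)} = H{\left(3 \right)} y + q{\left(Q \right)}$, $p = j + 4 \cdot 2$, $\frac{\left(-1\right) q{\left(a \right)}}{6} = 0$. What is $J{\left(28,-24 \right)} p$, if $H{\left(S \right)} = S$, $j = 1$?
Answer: $756$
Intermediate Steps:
$q{\left(a \right)} = 0$ ($q{\left(a \right)} = \left(-6\right) 0 = 0$)
$p = 9$ ($p = 1 + 4 \cdot 2 = 1 + 8 = 9$)
$J{\left(y,Q \right)} = 3 y$ ($J{\left(y,Q \right)} = 3 y + 0 = 3 y$)
$J{\left(28,-24 \right)} p = 3 \cdot 28 \cdot 9 = 84 \cdot 9 = 756$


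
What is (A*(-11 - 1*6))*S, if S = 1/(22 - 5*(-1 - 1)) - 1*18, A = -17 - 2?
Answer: -185725/32 ≈ -5803.9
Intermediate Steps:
A = -19
S = -575/32 (S = 1/(22 - 5*(-2)) - 18 = 1/(22 + 10) - 18 = 1/32 - 18 = -575/32 ≈ -17.969)
(A*(-11 - 1*6))*S = -19*(-11 - 1*6)*(-575/32) = -19*(-11 - 6)*(-575/32) = -19*(-17)*(-575/32) = 323*(-575/32) = -185725/32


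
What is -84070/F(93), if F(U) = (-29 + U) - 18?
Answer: -42035/23 ≈ -1827.6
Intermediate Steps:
F(U) = -47 + U
-84070/F(93) = -84070/(-47 + 93) = -84070/46 = -84070*1/46 = -42035/23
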